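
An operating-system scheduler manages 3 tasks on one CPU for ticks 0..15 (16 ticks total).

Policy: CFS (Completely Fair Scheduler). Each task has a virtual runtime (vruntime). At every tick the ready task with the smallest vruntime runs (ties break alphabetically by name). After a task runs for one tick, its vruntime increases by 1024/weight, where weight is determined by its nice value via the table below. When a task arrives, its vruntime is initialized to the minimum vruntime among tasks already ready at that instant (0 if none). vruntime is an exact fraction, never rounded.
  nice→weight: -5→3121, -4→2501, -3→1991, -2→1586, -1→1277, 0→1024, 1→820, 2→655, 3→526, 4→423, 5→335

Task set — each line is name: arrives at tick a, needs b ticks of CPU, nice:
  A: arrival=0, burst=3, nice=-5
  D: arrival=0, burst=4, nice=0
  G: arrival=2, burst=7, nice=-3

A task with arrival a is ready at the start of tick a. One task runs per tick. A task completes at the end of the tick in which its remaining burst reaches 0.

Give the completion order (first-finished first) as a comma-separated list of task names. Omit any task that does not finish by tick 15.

completion order = A, D, G

t=0: vr[A=0 D=0] → run A
t=1: vr[A=1024/3121 D=0] → run D
t=2: vr[A=1024/3121 D=1 G=1024/3121] → run A
t=3: vr[A=2048/3121 D=1 G=1024/3121] → run G
t=4: vr[A=2048/3121 D=1 G=5234688/6213911] → run A
t=5: vr[D=1 G=5234688/6213911] → run G
t=6: vr[D=1 G=8430592/6213911] → run D
t=7: vr[D=2 G=8430592/6213911] → run G
t=8: vr[D=2 G=11626496/6213911] → run G
t=9: vr[D=2 G=14822400/6213911] → run D
t=10: vr[D=3 G=14822400/6213911] → run G
t=11: vr[D=3 G=18018304/6213911] → run G
t=12: vr[D=3 G=21214208/6213911] → run D
t=13: vr[G=21214208/6213911] → run G
t=14: (idle)
t=15: (idle)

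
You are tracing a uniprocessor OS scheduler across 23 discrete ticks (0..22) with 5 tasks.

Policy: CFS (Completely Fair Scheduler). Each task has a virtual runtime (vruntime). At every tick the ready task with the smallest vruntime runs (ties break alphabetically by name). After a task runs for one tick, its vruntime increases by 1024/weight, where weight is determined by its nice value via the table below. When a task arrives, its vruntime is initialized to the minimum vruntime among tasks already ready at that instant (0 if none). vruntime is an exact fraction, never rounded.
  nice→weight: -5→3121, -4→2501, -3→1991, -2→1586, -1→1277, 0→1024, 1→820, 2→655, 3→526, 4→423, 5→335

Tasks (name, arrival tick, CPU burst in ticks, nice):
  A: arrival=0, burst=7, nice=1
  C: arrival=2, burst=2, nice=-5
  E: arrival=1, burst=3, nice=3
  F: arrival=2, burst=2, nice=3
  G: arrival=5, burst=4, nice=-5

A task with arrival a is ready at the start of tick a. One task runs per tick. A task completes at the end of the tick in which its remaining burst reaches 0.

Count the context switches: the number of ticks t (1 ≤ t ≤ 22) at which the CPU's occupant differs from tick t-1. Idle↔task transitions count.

context switches = 13

t=0: vr[A=0] → run A
t=1: vr[A=256/205 E=256/205] → run A
t=2: vr[A=512/205 C=256/205 E=256/205 F=256/205] → run C
t=3: vr[A=512/205 C=1008896/639805 E=256/205 F=256/205] → run E
t=4: vr[A=512/205 C=1008896/639805 E=172288/53915 F=256/205] → run F
t=5: vr[A=512/205 C=1008896/639805 E=172288/53915 F=172288/53915 G=1008896/639805] → run C
t=6: vr[A=512/205 E=172288/53915 F=172288/53915 G=1008896/639805] → run G
t=7: vr[A=512/205 E=172288/53915 F=172288/53915 G=1218816/639805] → run G
t=8: vr[A=512/205 E=172288/53915 F=172288/53915 G=1428736/639805] → run G
t=9: vr[A=512/205 E=172288/53915 F=172288/53915 G=1638656/639805] → run A
t=10: vr[A=768/205 E=172288/53915 F=172288/53915 G=1638656/639805] → run G
t=11: vr[A=768/205 E=172288/53915 F=172288/53915] → run E
t=12: vr[A=768/205 E=277248/53915 F=172288/53915] → run F
t=13: vr[A=768/205 E=277248/53915] → run A
t=14: vr[A=1024/205 E=277248/53915] → run A
t=15: vr[A=256/41 E=277248/53915] → run E
t=16: vr[A=256/41] → run A
t=17: vr[A=1536/205] → run A
t=18: (idle)
t=19: (idle)
t=20: (idle)
t=21: (idle)
t=22: (idle)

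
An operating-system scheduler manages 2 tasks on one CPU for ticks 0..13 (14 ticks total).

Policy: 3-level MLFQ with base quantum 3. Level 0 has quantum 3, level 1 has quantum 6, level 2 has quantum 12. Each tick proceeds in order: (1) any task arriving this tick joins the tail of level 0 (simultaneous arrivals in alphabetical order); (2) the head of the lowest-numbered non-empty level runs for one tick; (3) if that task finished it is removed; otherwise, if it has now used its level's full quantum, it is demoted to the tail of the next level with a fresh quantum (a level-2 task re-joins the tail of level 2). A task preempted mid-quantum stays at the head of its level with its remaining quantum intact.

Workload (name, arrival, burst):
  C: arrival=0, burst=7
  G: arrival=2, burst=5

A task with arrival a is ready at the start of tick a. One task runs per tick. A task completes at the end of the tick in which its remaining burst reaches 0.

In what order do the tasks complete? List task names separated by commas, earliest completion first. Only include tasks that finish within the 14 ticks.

t=0: L0/L1/L2 = C/-/- → run C
t=1: L0/L1/L2 = C/-/- → run C
t=2: L0/L1/L2 = CG/-/- → run C
t=3: L0/L1/L2 = G/C/- → run G
t=4: L0/L1/L2 = G/C/- → run G
t=5: L0/L1/L2 = G/C/- → run G
t=6: L0/L1/L2 = -/CG/- → run C
t=7: L0/L1/L2 = -/CG/- → run C
t=8: L0/L1/L2 = -/CG/- → run C
t=9: L0/L1/L2 = -/CG/- → run C
t=10: L0/L1/L2 = -/G/- → run G
t=11: L0/L1/L2 = -/G/- → run G
t=12: (idle)
t=13: (idle)

completion order = C, G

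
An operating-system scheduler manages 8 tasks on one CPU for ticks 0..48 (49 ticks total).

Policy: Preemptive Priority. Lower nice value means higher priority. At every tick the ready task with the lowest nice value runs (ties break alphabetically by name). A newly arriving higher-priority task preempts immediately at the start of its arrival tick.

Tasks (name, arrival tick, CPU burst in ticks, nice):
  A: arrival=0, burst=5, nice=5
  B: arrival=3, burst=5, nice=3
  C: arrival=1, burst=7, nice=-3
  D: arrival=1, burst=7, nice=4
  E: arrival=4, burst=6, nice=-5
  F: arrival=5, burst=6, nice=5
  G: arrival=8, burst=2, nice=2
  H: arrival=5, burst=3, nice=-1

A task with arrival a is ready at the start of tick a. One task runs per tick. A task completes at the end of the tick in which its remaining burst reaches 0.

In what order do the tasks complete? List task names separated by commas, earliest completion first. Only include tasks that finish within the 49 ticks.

t=0: ready={A} → run A
t=1: ready={A,C,D} → run C
t=2: ready={A,C,D} → run C
t=3: ready={A,B,C,D} → run C
t=4: ready={A,B,C,D,E} → run E
t=5: ready={A,B,C,D,E,F,H} → run E
t=6: ready={A,B,C,D,E,F,H} → run E
t=7: ready={A,B,C,D,E,F,H} → run E
t=8: ready={A,B,C,D,E,F,G,H} → run E
t=9: ready={A,B,C,D,E,F,G,H} → run E
t=10: ready={A,B,C,D,F,G,H} → run C
t=11: ready={A,B,C,D,F,G,H} → run C
t=12: ready={A,B,C,D,F,G,H} → run C
t=13: ready={A,B,C,D,F,G,H} → run C
t=14: ready={A,B,D,F,G,H} → run H
t=15: ready={A,B,D,F,G,H} → run H
t=16: ready={A,B,D,F,G,H} → run H
t=17: ready={A,B,D,F,G} → run G
t=18: ready={A,B,D,F,G} → run G
t=19: ready={A,B,D,F} → run B
t=20: ready={A,B,D,F} → run B
t=21: ready={A,B,D,F} → run B
t=22: ready={A,B,D,F} → run B
t=23: ready={A,B,D,F} → run B
t=24: ready={A,D,F} → run D
t=25: ready={A,D,F} → run D
t=26: ready={A,D,F} → run D
t=27: ready={A,D,F} → run D
t=28: ready={A,D,F} → run D
t=29: ready={A,D,F} → run D
t=30: ready={A,D,F} → run D
t=31: ready={A,F} → run A
t=32: ready={A,F} → run A
t=33: ready={A,F} → run A
t=34: ready={A,F} → run A
t=35: ready={F} → run F
t=36: ready={F} → run F
t=37: ready={F} → run F
t=38: ready={F} → run F
t=39: ready={F} → run F
t=40: ready={F} → run F
t=41: (idle)
t=42: (idle)
t=43: (idle)
t=44: (idle)
t=45: (idle)
t=46: (idle)
t=47: (idle)
t=48: (idle)

completion order = E, C, H, G, B, D, A, F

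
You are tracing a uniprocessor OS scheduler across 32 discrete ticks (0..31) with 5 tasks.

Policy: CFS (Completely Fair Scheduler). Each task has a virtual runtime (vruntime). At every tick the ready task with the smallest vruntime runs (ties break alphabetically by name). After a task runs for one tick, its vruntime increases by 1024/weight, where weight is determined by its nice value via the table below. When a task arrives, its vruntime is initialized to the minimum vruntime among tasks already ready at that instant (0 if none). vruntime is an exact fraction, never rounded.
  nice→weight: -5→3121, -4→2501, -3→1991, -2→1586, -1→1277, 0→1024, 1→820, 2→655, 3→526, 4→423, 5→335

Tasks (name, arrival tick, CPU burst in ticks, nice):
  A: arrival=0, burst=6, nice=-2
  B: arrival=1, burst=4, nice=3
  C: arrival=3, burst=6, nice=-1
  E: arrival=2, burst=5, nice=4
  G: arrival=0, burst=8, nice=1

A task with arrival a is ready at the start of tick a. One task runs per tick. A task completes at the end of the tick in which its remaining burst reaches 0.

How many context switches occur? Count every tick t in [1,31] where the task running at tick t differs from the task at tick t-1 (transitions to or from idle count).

t=0: vr[A=0 G=0] → run A
t=1: vr[A=512/793 B=0 G=0] → run B
t=2: vr[A=512/793 B=512/263 E=0 G=0] → run E
t=3: vr[A=512/793 B=512/263 C=0 E=1024/423 G=0] → run C
t=4: vr[A=512/793 B=512/263 C=1024/1277 E=1024/423 G=0] → run G
t=5: vr[A=512/793 B=512/263 C=1024/1277 E=1024/423 G=256/205] → run A
t=6: vr[A=1024/793 B=512/263 C=1024/1277 E=1024/423 G=256/205] → run C
t=7: vr[A=1024/793 B=512/263 C=2048/1277 E=1024/423 G=256/205] → run G
t=8: vr[A=1024/793 B=512/263 C=2048/1277 E=1024/423 G=512/205] → run A
t=9: vr[A=1536/793 B=512/263 C=2048/1277 E=1024/423 G=512/205] → run C
t=10: vr[A=1536/793 B=512/263 C=3072/1277 E=1024/423 G=512/205] → run A
t=11: vr[A=2048/793 B=512/263 C=3072/1277 E=1024/423 G=512/205] → run B
t=12: vr[A=2048/793 B=1024/263 C=3072/1277 E=1024/423 G=512/205] → run C
t=13: vr[A=2048/793 B=1024/263 C=4096/1277 E=1024/423 G=512/205] → run E
t=14: vr[A=2048/793 B=1024/263 C=4096/1277 E=2048/423 G=512/205] → run G
t=15: vr[A=2048/793 B=1024/263 C=4096/1277 E=2048/423 G=768/205] → run A
t=16: vr[A=2560/793 B=1024/263 C=4096/1277 E=2048/423 G=768/205] → run C
t=17: vr[A=2560/793 B=1024/263 C=5120/1277 E=2048/423 G=768/205] → run A
t=18: vr[B=1024/263 C=5120/1277 E=2048/423 G=768/205] → run G
t=19: vr[B=1024/263 C=5120/1277 E=2048/423 G=1024/205] → run B
t=20: vr[B=1536/263 C=5120/1277 E=2048/423 G=1024/205] → run C
t=21: vr[B=1536/263 E=2048/423 G=1024/205] → run E
t=22: vr[B=1536/263 E=1024/141 G=1024/205] → run G
t=23: vr[B=1536/263 E=1024/141 G=256/41] → run B
t=24: vr[E=1024/141 G=256/41] → run G
t=25: vr[E=1024/141 G=1536/205] → run E
t=26: vr[E=4096/423 G=1536/205] → run G
t=27: vr[E=4096/423 G=1792/205] → run G
t=28: vr[E=4096/423] → run E
t=29: (idle)
t=30: (idle)
t=31: (idle)

context switches = 28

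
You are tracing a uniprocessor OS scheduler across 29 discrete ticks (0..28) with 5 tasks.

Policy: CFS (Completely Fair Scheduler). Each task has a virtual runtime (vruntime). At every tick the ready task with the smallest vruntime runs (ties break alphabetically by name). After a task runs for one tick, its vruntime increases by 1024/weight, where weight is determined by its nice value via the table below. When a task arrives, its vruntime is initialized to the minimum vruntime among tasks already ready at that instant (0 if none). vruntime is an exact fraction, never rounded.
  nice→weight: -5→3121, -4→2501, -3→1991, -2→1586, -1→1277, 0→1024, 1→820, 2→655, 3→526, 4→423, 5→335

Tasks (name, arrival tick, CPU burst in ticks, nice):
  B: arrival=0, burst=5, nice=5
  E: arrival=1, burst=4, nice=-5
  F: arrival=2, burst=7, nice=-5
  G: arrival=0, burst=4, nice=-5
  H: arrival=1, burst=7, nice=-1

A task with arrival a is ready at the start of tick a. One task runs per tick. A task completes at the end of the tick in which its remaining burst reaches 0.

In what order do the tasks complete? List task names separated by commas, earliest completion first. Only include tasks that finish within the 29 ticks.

t=0: vr[B=0 G=0] → run B
t=1: vr[B=1024/335 E=0 G=0 H=0] → run E
t=2: vr[B=1024/335 E=1024/3121 F=0 G=0 H=0] → run F
t=3: vr[B=1024/335 E=1024/3121 F=1024/3121 G=0 H=0] → run G
t=4: vr[B=1024/335 E=1024/3121 F=1024/3121 G=1024/3121 H=0] → run H
t=5: vr[B=1024/335 E=1024/3121 F=1024/3121 G=1024/3121 H=1024/1277] → run E
t=6: vr[B=1024/335 E=2048/3121 F=1024/3121 G=1024/3121 H=1024/1277] → run F
t=7: vr[B=1024/335 E=2048/3121 F=2048/3121 G=1024/3121 H=1024/1277] → run G
t=8: vr[B=1024/335 E=2048/3121 F=2048/3121 G=2048/3121 H=1024/1277] → run E
t=9: vr[B=1024/335 E=3072/3121 F=2048/3121 G=2048/3121 H=1024/1277] → run F
t=10: vr[B=1024/335 E=3072/3121 F=3072/3121 G=2048/3121 H=1024/1277] → run G
t=11: vr[B=1024/335 E=3072/3121 F=3072/3121 G=3072/3121 H=1024/1277] → run H
t=12: vr[B=1024/335 E=3072/3121 F=3072/3121 G=3072/3121 H=2048/1277] → run E
t=13: vr[B=1024/335 F=3072/3121 G=3072/3121 H=2048/1277] → run F
t=14: vr[B=1024/335 F=4096/3121 G=3072/3121 H=2048/1277] → run G
t=15: vr[B=1024/335 F=4096/3121 H=2048/1277] → run F
t=16: vr[B=1024/335 F=5120/3121 H=2048/1277] → run H
t=17: vr[B=1024/335 F=5120/3121 H=3072/1277] → run F
t=18: vr[B=1024/335 F=6144/3121 H=3072/1277] → run F
t=19: vr[B=1024/335 H=3072/1277] → run H
t=20: vr[B=1024/335 H=4096/1277] → run B
t=21: vr[B=2048/335 H=4096/1277] → run H
t=22: vr[B=2048/335 H=5120/1277] → run H
t=23: vr[B=2048/335 H=6144/1277] → run H
t=24: vr[B=2048/335] → run B
t=25: vr[B=3072/335] → run B
t=26: vr[B=4096/335] → run B
t=27: (idle)
t=28: (idle)

completion order = E, G, F, H, B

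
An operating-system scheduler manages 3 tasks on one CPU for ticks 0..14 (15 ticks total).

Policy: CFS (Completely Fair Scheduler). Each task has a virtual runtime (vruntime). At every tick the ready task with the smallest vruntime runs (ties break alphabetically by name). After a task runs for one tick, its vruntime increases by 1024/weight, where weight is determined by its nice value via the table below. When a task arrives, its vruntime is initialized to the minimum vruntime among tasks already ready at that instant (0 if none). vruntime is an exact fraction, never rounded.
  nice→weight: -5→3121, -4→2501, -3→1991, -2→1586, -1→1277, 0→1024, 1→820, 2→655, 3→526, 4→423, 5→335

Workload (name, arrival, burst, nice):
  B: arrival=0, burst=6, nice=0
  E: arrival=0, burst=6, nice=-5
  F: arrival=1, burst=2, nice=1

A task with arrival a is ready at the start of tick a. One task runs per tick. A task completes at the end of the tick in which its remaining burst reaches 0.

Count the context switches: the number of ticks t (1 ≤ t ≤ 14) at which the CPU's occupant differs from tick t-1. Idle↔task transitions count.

context switches = 8

t=0: vr[B=0 E=0] → run B
t=1: vr[B=1 E=0 F=0] → run E
t=2: vr[B=1 E=1024/3121 F=0] → run F
t=3: vr[B=1 E=1024/3121 F=256/205] → run E
t=4: vr[B=1 E=2048/3121 F=256/205] → run E
t=5: vr[B=1 E=3072/3121 F=256/205] → run E
t=6: vr[B=1 E=4096/3121 F=256/205] → run B
t=7: vr[B=2 E=4096/3121 F=256/205] → run F
t=8: vr[B=2 E=4096/3121] → run E
t=9: vr[B=2 E=5120/3121] → run E
t=10: vr[B=2] → run B
t=11: vr[B=3] → run B
t=12: vr[B=4] → run B
t=13: vr[B=5] → run B
t=14: (idle)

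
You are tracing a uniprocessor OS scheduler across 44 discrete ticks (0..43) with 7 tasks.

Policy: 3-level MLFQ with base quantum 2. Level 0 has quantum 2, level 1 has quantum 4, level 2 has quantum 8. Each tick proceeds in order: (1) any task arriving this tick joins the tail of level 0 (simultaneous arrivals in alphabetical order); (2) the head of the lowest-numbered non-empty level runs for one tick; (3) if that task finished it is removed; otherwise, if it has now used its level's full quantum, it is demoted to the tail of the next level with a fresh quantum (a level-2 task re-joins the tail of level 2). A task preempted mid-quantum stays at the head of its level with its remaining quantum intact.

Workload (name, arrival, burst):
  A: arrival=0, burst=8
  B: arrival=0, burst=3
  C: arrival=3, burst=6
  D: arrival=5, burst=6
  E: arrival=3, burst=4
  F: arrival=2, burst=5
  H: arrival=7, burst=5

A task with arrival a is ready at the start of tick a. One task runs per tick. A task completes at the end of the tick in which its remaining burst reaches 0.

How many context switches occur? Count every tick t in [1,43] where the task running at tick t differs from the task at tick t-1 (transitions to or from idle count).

context switches = 15

t=0: L0/L1/L2 = AB/-/- → run A
t=1: L0/L1/L2 = AB/-/- → run A
t=2: L0/L1/L2 = BF/A/- → run B
t=3: L0/L1/L2 = BFCE/A/- → run B
t=4: L0/L1/L2 = FCE/AB/- → run F
t=5: L0/L1/L2 = FCED/AB/- → run F
t=6: L0/L1/L2 = CED/ABF/- → run C
t=7: L0/L1/L2 = CEDH/ABF/- → run C
t=8: L0/L1/L2 = EDH/ABFC/- → run E
t=9: L0/L1/L2 = EDH/ABFC/- → run E
t=10: L0/L1/L2 = DH/ABFCE/- → run D
t=11: L0/L1/L2 = DH/ABFCE/- → run D
t=12: L0/L1/L2 = H/ABFCED/- → run H
t=13: L0/L1/L2 = H/ABFCED/- → run H
t=14: L0/L1/L2 = -/ABFCEDH/- → run A
t=15: L0/L1/L2 = -/ABFCEDH/- → run A
t=16: L0/L1/L2 = -/ABFCEDH/- → run A
t=17: L0/L1/L2 = -/ABFCEDH/- → run A
t=18: L0/L1/L2 = -/BFCEDH/A → run B
t=19: L0/L1/L2 = -/FCEDH/A → run F
t=20: L0/L1/L2 = -/FCEDH/A → run F
t=21: L0/L1/L2 = -/FCEDH/A → run F
t=22: L0/L1/L2 = -/CEDH/A → run C
t=23: L0/L1/L2 = -/CEDH/A → run C
t=24: L0/L1/L2 = -/CEDH/A → run C
t=25: L0/L1/L2 = -/CEDH/A → run C
t=26: L0/L1/L2 = -/EDH/A → run E
t=27: L0/L1/L2 = -/EDH/A → run E
t=28: L0/L1/L2 = -/DH/A → run D
t=29: L0/L1/L2 = -/DH/A → run D
t=30: L0/L1/L2 = -/DH/A → run D
t=31: L0/L1/L2 = -/DH/A → run D
t=32: L0/L1/L2 = -/H/A → run H
t=33: L0/L1/L2 = -/H/A → run H
t=34: L0/L1/L2 = -/H/A → run H
t=35: L0/L1/L2 = -/-/A → run A
t=36: L0/L1/L2 = -/-/A → run A
t=37: (idle)
t=38: (idle)
t=39: (idle)
t=40: (idle)
t=41: (idle)
t=42: (idle)
t=43: (idle)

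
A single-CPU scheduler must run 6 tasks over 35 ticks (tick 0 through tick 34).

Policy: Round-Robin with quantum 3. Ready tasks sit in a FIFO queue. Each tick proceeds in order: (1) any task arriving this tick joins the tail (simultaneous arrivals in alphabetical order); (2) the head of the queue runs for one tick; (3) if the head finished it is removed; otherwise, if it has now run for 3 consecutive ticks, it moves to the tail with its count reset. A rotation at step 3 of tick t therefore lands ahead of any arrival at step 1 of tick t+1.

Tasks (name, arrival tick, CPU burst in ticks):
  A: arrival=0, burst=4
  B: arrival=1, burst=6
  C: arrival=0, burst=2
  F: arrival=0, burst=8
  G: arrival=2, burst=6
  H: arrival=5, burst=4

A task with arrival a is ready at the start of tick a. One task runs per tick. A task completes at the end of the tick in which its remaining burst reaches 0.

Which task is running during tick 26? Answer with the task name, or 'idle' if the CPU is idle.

t=0: queue=[A,C,F] q_used=0 → run A
t=1: queue=[A,C,F,B] q_used=1 → run A
t=2: queue=[A,C,F,B,G] q_used=2 → run A
t=3: queue=[C,F,B,G,A] q_used=0 → run C
t=4: queue=[C,F,B,G,A] q_used=1 → run C
t=5: queue=[F,B,G,A,H] q_used=0 → run F
t=6: queue=[F,B,G,A,H] q_used=1 → run F
t=7: queue=[F,B,G,A,H] q_used=2 → run F
t=8: queue=[B,G,A,H,F] q_used=0 → run B
t=9: queue=[B,G,A,H,F] q_used=1 → run B
t=10: queue=[B,G,A,H,F] q_used=2 → run B
t=11: queue=[G,A,H,F,B] q_used=0 → run G
t=12: queue=[G,A,H,F,B] q_used=1 → run G
t=13: queue=[G,A,H,F,B] q_used=2 → run G
t=14: queue=[A,H,F,B,G] q_used=0 → run A
t=15: queue=[H,F,B,G] q_used=0 → run H
t=16: queue=[H,F,B,G] q_used=1 → run H
t=17: queue=[H,F,B,G] q_used=2 → run H
t=18: queue=[F,B,G,H] q_used=0 → run F
t=19: queue=[F,B,G,H] q_used=1 → run F
t=20: queue=[F,B,G,H] q_used=2 → run F
t=21: queue=[B,G,H,F] q_used=0 → run B
t=22: queue=[B,G,H,F] q_used=1 → run B
t=23: queue=[B,G,H,F] q_used=2 → run B
t=24: queue=[G,H,F] q_used=0 → run G
t=25: queue=[G,H,F] q_used=1 → run G
t=26: queue=[G,H,F] q_used=2 → run G
t=27: queue=[H,F] q_used=0 → run H
t=28: queue=[F] q_used=0 → run F
t=29: queue=[F] q_used=1 → run F
t=30: (idle)
t=31: (idle)
t=32: (idle)
t=33: (idle)
t=34: (idle)

running at tick 26 = G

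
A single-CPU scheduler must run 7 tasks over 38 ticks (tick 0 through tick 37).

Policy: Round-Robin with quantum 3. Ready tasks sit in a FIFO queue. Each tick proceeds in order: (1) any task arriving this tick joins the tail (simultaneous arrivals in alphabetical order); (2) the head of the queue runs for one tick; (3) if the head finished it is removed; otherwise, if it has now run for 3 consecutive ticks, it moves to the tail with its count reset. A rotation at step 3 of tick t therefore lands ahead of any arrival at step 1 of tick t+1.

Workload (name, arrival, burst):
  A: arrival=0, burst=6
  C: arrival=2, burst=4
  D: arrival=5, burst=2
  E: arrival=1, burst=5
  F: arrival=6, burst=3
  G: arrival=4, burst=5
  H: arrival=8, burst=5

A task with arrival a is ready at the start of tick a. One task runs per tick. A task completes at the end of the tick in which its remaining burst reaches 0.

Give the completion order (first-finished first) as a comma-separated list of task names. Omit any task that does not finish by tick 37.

t=0: queue=[A] q_used=0 → run A
t=1: queue=[A,E] q_used=1 → run A
t=2: queue=[A,E,C] q_used=2 → run A
t=3: queue=[E,C,A] q_used=0 → run E
t=4: queue=[E,C,A,G] q_used=1 → run E
t=5: queue=[E,C,A,G,D] q_used=2 → run E
t=6: queue=[C,A,G,D,E,F] q_used=0 → run C
t=7: queue=[C,A,G,D,E,F] q_used=1 → run C
t=8: queue=[C,A,G,D,E,F,H] q_used=2 → run C
t=9: queue=[A,G,D,E,F,H,C] q_used=0 → run A
t=10: queue=[A,G,D,E,F,H,C] q_used=1 → run A
t=11: queue=[A,G,D,E,F,H,C] q_used=2 → run A
t=12: queue=[G,D,E,F,H,C] q_used=0 → run G
t=13: queue=[G,D,E,F,H,C] q_used=1 → run G
t=14: queue=[G,D,E,F,H,C] q_used=2 → run G
t=15: queue=[D,E,F,H,C,G] q_used=0 → run D
t=16: queue=[D,E,F,H,C,G] q_used=1 → run D
t=17: queue=[E,F,H,C,G] q_used=0 → run E
t=18: queue=[E,F,H,C,G] q_used=1 → run E
t=19: queue=[F,H,C,G] q_used=0 → run F
t=20: queue=[F,H,C,G] q_used=1 → run F
t=21: queue=[F,H,C,G] q_used=2 → run F
t=22: queue=[H,C,G] q_used=0 → run H
t=23: queue=[H,C,G] q_used=1 → run H
t=24: queue=[H,C,G] q_used=2 → run H
t=25: queue=[C,G,H] q_used=0 → run C
t=26: queue=[G,H] q_used=0 → run G
t=27: queue=[G,H] q_used=1 → run G
t=28: queue=[H] q_used=0 → run H
t=29: queue=[H] q_used=1 → run H
t=30: (idle)
t=31: (idle)
t=32: (idle)
t=33: (idle)
t=34: (idle)
t=35: (idle)
t=36: (idle)
t=37: (idle)

completion order = A, D, E, F, C, G, H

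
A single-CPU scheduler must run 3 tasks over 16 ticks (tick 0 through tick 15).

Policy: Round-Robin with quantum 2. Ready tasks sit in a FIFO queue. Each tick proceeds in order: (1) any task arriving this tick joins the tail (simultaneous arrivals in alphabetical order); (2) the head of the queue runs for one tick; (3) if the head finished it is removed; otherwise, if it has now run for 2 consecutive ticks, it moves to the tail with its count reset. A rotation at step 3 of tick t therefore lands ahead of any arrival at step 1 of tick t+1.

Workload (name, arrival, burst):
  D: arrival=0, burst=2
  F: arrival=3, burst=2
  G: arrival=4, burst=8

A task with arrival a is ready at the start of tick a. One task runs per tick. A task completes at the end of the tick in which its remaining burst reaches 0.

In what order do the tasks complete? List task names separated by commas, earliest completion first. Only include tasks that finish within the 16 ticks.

t=0: queue=[D] q_used=0 → run D
t=1: queue=[D] q_used=1 → run D
t=2: (idle)
t=3: queue=[F] q_used=0 → run F
t=4: queue=[F,G] q_used=1 → run F
t=5: queue=[G] q_used=0 → run G
t=6: queue=[G] q_used=1 → run G
t=7: queue=[G] q_used=0 → run G
t=8: queue=[G] q_used=1 → run G
t=9: queue=[G] q_used=0 → run G
t=10: queue=[G] q_used=1 → run G
t=11: queue=[G] q_used=0 → run G
t=12: queue=[G] q_used=1 → run G
t=13: (idle)
t=14: (idle)
t=15: (idle)

completion order = D, F, G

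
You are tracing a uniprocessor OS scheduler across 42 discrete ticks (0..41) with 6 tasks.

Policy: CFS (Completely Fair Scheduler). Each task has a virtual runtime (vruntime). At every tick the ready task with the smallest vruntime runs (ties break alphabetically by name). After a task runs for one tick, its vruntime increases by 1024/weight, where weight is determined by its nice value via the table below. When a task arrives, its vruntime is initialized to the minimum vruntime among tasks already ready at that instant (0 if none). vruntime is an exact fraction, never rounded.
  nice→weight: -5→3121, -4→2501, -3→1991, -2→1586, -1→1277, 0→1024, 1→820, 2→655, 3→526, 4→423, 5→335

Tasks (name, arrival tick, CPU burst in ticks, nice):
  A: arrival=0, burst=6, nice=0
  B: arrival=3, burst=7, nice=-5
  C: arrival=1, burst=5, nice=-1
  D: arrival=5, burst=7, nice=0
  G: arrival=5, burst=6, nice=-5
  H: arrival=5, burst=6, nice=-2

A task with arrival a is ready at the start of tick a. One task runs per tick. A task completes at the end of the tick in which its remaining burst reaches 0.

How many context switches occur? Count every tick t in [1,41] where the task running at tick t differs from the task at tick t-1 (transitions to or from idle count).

t=0: vr[A=0] → run A
t=1: vr[A=1 C=1] → run A
t=2: vr[A=2 C=1] → run C
t=3: vr[A=2 B=2301/1277 C=2301/1277] → run B
t=4: vr[A=2 B=8489069/3985517 C=2301/1277] → run C
t=5: vr[A=2 B=8489069/3985517 C=3325/1277 D=2 G=2 H=2] → run A
t=6: vr[A=3 B=8489069/3985517 C=3325/1277 D=2 G=2 H=2] → run D
t=7: vr[A=3 B=8489069/3985517 C=3325/1277 D=3 G=2 H=2] → run G
t=8: vr[A=3 B=8489069/3985517 C=3325/1277 D=3 G=7266/3121 H=2] → run H
t=9: vr[A=3 B=8489069/3985517 C=3325/1277 D=3 G=7266/3121 H=2098/793] → run B
t=10: vr[A=3 B=9796717/3985517 C=3325/1277 D=3 G=7266/3121 H=2098/793] → run G
t=11: vr[A=3 B=9796717/3985517 C=3325/1277 D=3 G=8290/3121 H=2098/793] → run B
t=12: vr[A=3 B=11104365/3985517 C=3325/1277 D=3 G=8290/3121 H=2098/793] → run C
t=13: vr[A=3 B=11104365/3985517 C=4349/1277 D=3 G=8290/3121 H=2098/793] → run H
t=14: vr[A=3 B=11104365/3985517 C=4349/1277 D=3 G=8290/3121 H=2610/793] → run G
t=15: vr[A=3 B=11104365/3985517 C=4349/1277 D=3 G=9314/3121 H=2610/793] → run B
t=16: vr[A=3 B=12412013/3985517 C=4349/1277 D=3 G=9314/3121 H=2610/793] → run G
t=17: vr[A=3 B=12412013/3985517 C=4349/1277 D=3 G=10338/3121 H=2610/793] → run A
t=18: vr[A=4 B=12412013/3985517 C=4349/1277 D=3 G=10338/3121 H=2610/793] → run D
t=19: vr[A=4 B=12412013/3985517 C=4349/1277 D=4 G=10338/3121 H=2610/793] → run B
t=20: vr[A=4 B=13719661/3985517 C=4349/1277 D=4 G=10338/3121 H=2610/793] → run H
t=21: vr[A=4 B=13719661/3985517 C=4349/1277 D=4 G=10338/3121 H=3122/793] → run G
t=22: vr[A=4 B=13719661/3985517 C=4349/1277 D=4 G=11362/3121 H=3122/793] → run C
t=23: vr[A=4 B=13719661/3985517 C=5373/1277 D=4 G=11362/3121 H=3122/793] → run B
t=24: vr[A=4 B=15027309/3985517 C=5373/1277 D=4 G=11362/3121 H=3122/793] → run G
t=25: vr[A=4 B=15027309/3985517 C=5373/1277 D=4 H=3122/793] → run B
t=26: vr[A=4 C=5373/1277 D=4 H=3122/793] → run H
t=27: vr[A=4 C=5373/1277 D=4 H=3634/793] → run A
t=28: vr[A=5 C=5373/1277 D=4 H=3634/793] → run D
t=29: vr[A=5 C=5373/1277 D=5 H=3634/793] → run C
t=30: vr[A=5 D=5 H=3634/793] → run H
t=31: vr[A=5 D=5 H=4146/793] → run A
t=32: vr[D=5 H=4146/793] → run D
t=33: vr[D=6 H=4146/793] → run H
t=34: vr[D=6] → run D
t=35: vr[D=7] → run D
t=36: vr[D=8] → run D
t=37: (idle)
t=38: (idle)
t=39: (idle)
t=40: (idle)
t=41: (idle)

context switches = 34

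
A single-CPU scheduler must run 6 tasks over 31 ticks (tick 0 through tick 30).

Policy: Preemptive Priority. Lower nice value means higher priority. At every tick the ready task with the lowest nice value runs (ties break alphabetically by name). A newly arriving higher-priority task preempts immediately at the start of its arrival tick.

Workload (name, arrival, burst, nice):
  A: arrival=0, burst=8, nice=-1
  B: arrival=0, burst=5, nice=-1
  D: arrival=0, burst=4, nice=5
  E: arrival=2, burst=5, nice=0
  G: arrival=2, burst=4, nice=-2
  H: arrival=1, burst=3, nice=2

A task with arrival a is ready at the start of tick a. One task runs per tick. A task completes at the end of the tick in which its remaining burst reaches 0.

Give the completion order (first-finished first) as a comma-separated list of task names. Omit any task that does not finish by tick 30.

completion order = G, A, B, E, H, D

t=0: ready={A,B,D} → run A
t=1: ready={A,B,D,H} → run A
t=2: ready={A,B,D,E,G,H} → run G
t=3: ready={A,B,D,E,G,H} → run G
t=4: ready={A,B,D,E,G,H} → run G
t=5: ready={A,B,D,E,G,H} → run G
t=6: ready={A,B,D,E,H} → run A
t=7: ready={A,B,D,E,H} → run A
t=8: ready={A,B,D,E,H} → run A
t=9: ready={A,B,D,E,H} → run A
t=10: ready={A,B,D,E,H} → run A
t=11: ready={A,B,D,E,H} → run A
t=12: ready={B,D,E,H} → run B
t=13: ready={B,D,E,H} → run B
t=14: ready={B,D,E,H} → run B
t=15: ready={B,D,E,H} → run B
t=16: ready={B,D,E,H} → run B
t=17: ready={D,E,H} → run E
t=18: ready={D,E,H} → run E
t=19: ready={D,E,H} → run E
t=20: ready={D,E,H} → run E
t=21: ready={D,E,H} → run E
t=22: ready={D,H} → run H
t=23: ready={D,H} → run H
t=24: ready={D,H} → run H
t=25: ready={D} → run D
t=26: ready={D} → run D
t=27: ready={D} → run D
t=28: ready={D} → run D
t=29: (idle)
t=30: (idle)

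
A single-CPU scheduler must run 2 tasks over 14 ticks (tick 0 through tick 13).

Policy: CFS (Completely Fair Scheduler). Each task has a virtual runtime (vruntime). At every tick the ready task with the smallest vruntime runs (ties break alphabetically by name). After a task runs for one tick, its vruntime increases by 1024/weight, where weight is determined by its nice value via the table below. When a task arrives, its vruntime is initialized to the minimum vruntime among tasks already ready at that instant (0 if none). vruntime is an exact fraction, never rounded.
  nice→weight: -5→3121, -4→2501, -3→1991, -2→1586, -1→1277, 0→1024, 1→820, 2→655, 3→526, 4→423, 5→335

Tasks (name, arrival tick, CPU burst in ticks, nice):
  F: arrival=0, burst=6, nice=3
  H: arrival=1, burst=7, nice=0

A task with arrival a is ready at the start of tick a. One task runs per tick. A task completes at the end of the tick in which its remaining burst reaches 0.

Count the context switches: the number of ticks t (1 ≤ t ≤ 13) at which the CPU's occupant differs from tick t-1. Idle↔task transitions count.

t=0: vr[F=0] → run F
t=1: vr[F=512/263 H=512/263] → run F
t=2: vr[F=1024/263 H=512/263] → run H
t=3: vr[F=1024/263 H=775/263] → run H
t=4: vr[F=1024/263 H=1038/263] → run F
t=5: vr[F=1536/263 H=1038/263] → run H
t=6: vr[F=1536/263 H=1301/263] → run H
t=7: vr[F=1536/263 H=1564/263] → run F
t=8: vr[F=2048/263 H=1564/263] → run H
t=9: vr[F=2048/263 H=1827/263] → run H
t=10: vr[F=2048/263 H=2090/263] → run F
t=11: vr[F=2560/263 H=2090/263] → run H
t=12: vr[F=2560/263] → run F
t=13: (idle)

context switches = 9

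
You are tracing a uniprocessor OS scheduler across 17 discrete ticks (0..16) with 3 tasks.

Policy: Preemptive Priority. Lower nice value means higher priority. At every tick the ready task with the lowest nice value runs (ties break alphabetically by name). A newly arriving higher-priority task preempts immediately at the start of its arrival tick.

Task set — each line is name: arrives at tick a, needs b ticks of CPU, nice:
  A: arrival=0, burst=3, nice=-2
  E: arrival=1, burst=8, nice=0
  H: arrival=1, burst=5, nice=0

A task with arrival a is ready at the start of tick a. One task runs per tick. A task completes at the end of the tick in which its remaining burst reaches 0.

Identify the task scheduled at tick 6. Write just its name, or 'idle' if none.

running at tick 6 = E

t=0: ready={A} → run A
t=1: ready={A,E,H} → run A
t=2: ready={A,E,H} → run A
t=3: ready={E,H} → run E
t=4: ready={E,H} → run E
t=5: ready={E,H} → run E
t=6: ready={E,H} → run E
t=7: ready={E,H} → run E
t=8: ready={E,H} → run E
t=9: ready={E,H} → run E
t=10: ready={E,H} → run E
t=11: ready={H} → run H
t=12: ready={H} → run H
t=13: ready={H} → run H
t=14: ready={H} → run H
t=15: ready={H} → run H
t=16: (idle)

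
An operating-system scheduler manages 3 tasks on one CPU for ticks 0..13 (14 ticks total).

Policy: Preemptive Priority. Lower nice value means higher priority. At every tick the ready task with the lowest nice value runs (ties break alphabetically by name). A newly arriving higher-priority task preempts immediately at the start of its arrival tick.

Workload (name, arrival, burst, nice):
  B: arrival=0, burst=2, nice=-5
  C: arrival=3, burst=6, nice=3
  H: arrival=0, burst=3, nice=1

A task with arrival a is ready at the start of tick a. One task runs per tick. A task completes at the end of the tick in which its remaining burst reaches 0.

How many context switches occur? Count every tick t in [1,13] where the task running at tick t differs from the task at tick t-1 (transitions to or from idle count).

context switches = 3

t=0: ready={B,H} → run B
t=1: ready={B,H} → run B
t=2: ready={H} → run H
t=3: ready={C,H} → run H
t=4: ready={C,H} → run H
t=5: ready={C} → run C
t=6: ready={C} → run C
t=7: ready={C} → run C
t=8: ready={C} → run C
t=9: ready={C} → run C
t=10: ready={C} → run C
t=11: (idle)
t=12: (idle)
t=13: (idle)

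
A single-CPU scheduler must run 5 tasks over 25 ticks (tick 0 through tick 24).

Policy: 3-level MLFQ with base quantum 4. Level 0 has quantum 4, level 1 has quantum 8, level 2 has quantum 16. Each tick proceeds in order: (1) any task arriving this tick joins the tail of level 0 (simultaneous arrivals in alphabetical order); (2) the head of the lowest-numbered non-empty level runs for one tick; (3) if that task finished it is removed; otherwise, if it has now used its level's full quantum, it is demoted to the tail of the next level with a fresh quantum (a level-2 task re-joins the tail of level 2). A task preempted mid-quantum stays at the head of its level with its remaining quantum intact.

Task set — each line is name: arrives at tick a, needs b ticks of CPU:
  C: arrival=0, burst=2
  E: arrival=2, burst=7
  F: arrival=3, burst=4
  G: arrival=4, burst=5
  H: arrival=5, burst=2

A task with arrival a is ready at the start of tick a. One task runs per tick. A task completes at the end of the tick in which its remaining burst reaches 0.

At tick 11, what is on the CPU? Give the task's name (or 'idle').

running at tick 11 = G

t=0: L0/L1/L2 = C/-/- → run C
t=1: L0/L1/L2 = C/-/- → run C
t=2: L0/L1/L2 = E/-/- → run E
t=3: L0/L1/L2 = EF/-/- → run E
t=4: L0/L1/L2 = EFG/-/- → run E
t=5: L0/L1/L2 = EFGH/-/- → run E
t=6: L0/L1/L2 = FGH/E/- → run F
t=7: L0/L1/L2 = FGH/E/- → run F
t=8: L0/L1/L2 = FGH/E/- → run F
t=9: L0/L1/L2 = FGH/E/- → run F
t=10: L0/L1/L2 = GH/E/- → run G
t=11: L0/L1/L2 = GH/E/- → run G
t=12: L0/L1/L2 = GH/E/- → run G
t=13: L0/L1/L2 = GH/E/- → run G
t=14: L0/L1/L2 = H/EG/- → run H
t=15: L0/L1/L2 = H/EG/- → run H
t=16: L0/L1/L2 = -/EG/- → run E
t=17: L0/L1/L2 = -/EG/- → run E
t=18: L0/L1/L2 = -/EG/- → run E
t=19: L0/L1/L2 = -/G/- → run G
t=20: (idle)
t=21: (idle)
t=22: (idle)
t=23: (idle)
t=24: (idle)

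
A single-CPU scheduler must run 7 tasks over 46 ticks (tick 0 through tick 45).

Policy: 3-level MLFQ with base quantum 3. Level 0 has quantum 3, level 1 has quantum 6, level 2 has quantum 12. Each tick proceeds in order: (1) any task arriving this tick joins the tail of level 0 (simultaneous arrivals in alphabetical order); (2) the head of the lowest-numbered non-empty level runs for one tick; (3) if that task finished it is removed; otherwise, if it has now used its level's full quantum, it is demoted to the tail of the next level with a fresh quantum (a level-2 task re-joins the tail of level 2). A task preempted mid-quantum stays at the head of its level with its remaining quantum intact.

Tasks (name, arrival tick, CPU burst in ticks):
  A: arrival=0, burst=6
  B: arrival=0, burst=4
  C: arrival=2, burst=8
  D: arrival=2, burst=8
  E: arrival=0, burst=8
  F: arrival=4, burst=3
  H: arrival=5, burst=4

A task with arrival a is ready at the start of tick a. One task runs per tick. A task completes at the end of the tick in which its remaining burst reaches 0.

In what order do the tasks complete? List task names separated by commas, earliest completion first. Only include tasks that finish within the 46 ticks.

completion order = F, A, B, E, C, D, H

t=0: L0/L1/L2 = ABE/-/- → run A
t=1: L0/L1/L2 = ABE/-/- → run A
t=2: L0/L1/L2 = ABECD/-/- → run A
t=3: L0/L1/L2 = BECD/A/- → run B
t=4: L0/L1/L2 = BECDF/A/- → run B
t=5: L0/L1/L2 = BECDFH/A/- → run B
t=6: L0/L1/L2 = ECDFH/AB/- → run E
t=7: L0/L1/L2 = ECDFH/AB/- → run E
t=8: L0/L1/L2 = ECDFH/AB/- → run E
t=9: L0/L1/L2 = CDFH/ABE/- → run C
t=10: L0/L1/L2 = CDFH/ABE/- → run C
t=11: L0/L1/L2 = CDFH/ABE/- → run C
t=12: L0/L1/L2 = DFH/ABEC/- → run D
t=13: L0/L1/L2 = DFH/ABEC/- → run D
t=14: L0/L1/L2 = DFH/ABEC/- → run D
t=15: L0/L1/L2 = FH/ABECD/- → run F
t=16: L0/L1/L2 = FH/ABECD/- → run F
t=17: L0/L1/L2 = FH/ABECD/- → run F
t=18: L0/L1/L2 = H/ABECD/- → run H
t=19: L0/L1/L2 = H/ABECD/- → run H
t=20: L0/L1/L2 = H/ABECD/- → run H
t=21: L0/L1/L2 = -/ABECDH/- → run A
t=22: L0/L1/L2 = -/ABECDH/- → run A
t=23: L0/L1/L2 = -/ABECDH/- → run A
t=24: L0/L1/L2 = -/BECDH/- → run B
t=25: L0/L1/L2 = -/ECDH/- → run E
t=26: L0/L1/L2 = -/ECDH/- → run E
t=27: L0/L1/L2 = -/ECDH/- → run E
t=28: L0/L1/L2 = -/ECDH/- → run E
t=29: L0/L1/L2 = -/ECDH/- → run E
t=30: L0/L1/L2 = -/CDH/- → run C
t=31: L0/L1/L2 = -/CDH/- → run C
t=32: L0/L1/L2 = -/CDH/- → run C
t=33: L0/L1/L2 = -/CDH/- → run C
t=34: L0/L1/L2 = -/CDH/- → run C
t=35: L0/L1/L2 = -/DH/- → run D
t=36: L0/L1/L2 = -/DH/- → run D
t=37: L0/L1/L2 = -/DH/- → run D
t=38: L0/L1/L2 = -/DH/- → run D
t=39: L0/L1/L2 = -/DH/- → run D
t=40: L0/L1/L2 = -/H/- → run H
t=41: (idle)
t=42: (idle)
t=43: (idle)
t=44: (idle)
t=45: (idle)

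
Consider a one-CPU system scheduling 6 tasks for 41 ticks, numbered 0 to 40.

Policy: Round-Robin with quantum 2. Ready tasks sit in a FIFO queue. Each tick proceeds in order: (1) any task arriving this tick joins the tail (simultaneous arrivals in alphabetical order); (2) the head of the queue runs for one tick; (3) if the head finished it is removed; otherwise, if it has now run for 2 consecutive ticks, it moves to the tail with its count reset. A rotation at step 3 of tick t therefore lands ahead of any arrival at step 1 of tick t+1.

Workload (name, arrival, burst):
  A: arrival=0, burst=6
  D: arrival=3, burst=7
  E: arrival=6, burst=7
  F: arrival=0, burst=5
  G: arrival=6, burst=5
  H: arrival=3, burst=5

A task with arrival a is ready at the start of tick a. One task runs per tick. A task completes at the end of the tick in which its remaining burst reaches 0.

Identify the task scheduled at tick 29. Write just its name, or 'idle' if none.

running at tick 29 = H

t=0: queue=[A,F] q_used=0 → run A
t=1: queue=[A,F] q_used=1 → run A
t=2: queue=[F,A] q_used=0 → run F
t=3: queue=[F,A,D,H] q_used=1 → run F
t=4: queue=[A,D,H,F] q_used=0 → run A
t=5: queue=[A,D,H,F] q_used=1 → run A
t=6: queue=[D,H,F,A,E,G] q_used=0 → run D
t=7: queue=[D,H,F,A,E,G] q_used=1 → run D
t=8: queue=[H,F,A,E,G,D] q_used=0 → run H
t=9: queue=[H,F,A,E,G,D] q_used=1 → run H
t=10: queue=[F,A,E,G,D,H] q_used=0 → run F
t=11: queue=[F,A,E,G,D,H] q_used=1 → run F
t=12: queue=[A,E,G,D,H,F] q_used=0 → run A
t=13: queue=[A,E,G,D,H,F] q_used=1 → run A
t=14: queue=[E,G,D,H,F] q_used=0 → run E
t=15: queue=[E,G,D,H,F] q_used=1 → run E
t=16: queue=[G,D,H,F,E] q_used=0 → run G
t=17: queue=[G,D,H,F,E] q_used=1 → run G
t=18: queue=[D,H,F,E,G] q_used=0 → run D
t=19: queue=[D,H,F,E,G] q_used=1 → run D
t=20: queue=[H,F,E,G,D] q_used=0 → run H
t=21: queue=[H,F,E,G,D] q_used=1 → run H
t=22: queue=[F,E,G,D,H] q_used=0 → run F
t=23: queue=[E,G,D,H] q_used=0 → run E
t=24: queue=[E,G,D,H] q_used=1 → run E
t=25: queue=[G,D,H,E] q_used=0 → run G
t=26: queue=[G,D,H,E] q_used=1 → run G
t=27: queue=[D,H,E,G] q_used=0 → run D
t=28: queue=[D,H,E,G] q_used=1 → run D
t=29: queue=[H,E,G,D] q_used=0 → run H
t=30: queue=[E,G,D] q_used=0 → run E
t=31: queue=[E,G,D] q_used=1 → run E
t=32: queue=[G,D,E] q_used=0 → run G
t=33: queue=[D,E] q_used=0 → run D
t=34: queue=[E] q_used=0 → run E
t=35: (idle)
t=36: (idle)
t=37: (idle)
t=38: (idle)
t=39: (idle)
t=40: (idle)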